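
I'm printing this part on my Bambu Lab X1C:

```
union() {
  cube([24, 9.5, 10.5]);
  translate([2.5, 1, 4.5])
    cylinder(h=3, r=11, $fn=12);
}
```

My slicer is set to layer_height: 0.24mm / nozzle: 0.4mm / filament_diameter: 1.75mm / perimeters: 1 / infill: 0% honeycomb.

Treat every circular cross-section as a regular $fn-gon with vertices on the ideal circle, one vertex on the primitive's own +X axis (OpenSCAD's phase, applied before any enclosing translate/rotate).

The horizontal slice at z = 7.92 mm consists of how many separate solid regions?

1

At z = 7.92 mm: the 24×9.5 cube contributes its full rectangle; the cylinder at (2.5, 1) does not reach this height (z outside [4.5, 7.5]); Taking the union: only the 24×9.5 cube is present, so the union is just that shape — 1 connected region. The result has 1 disconnected region.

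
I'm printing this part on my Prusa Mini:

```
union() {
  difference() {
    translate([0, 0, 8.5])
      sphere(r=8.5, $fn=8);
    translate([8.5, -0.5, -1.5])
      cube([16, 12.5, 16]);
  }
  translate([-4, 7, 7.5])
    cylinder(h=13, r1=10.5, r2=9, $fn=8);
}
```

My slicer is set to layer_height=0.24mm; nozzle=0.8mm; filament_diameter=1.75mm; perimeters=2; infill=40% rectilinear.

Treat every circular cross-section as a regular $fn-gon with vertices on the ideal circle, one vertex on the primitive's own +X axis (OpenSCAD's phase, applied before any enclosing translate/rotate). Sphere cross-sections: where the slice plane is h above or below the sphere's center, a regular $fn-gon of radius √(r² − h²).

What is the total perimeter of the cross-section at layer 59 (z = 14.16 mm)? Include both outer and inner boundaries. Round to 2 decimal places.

At z = 14.16 mm: the r=8.5 sphere slices to a regular 8-gon of circumradius 6.341 (√(r²−h²) with h=5.66 from center) (perimeter = 2·8·6.341·sin(180°/8) = 38.83 mm); the cube at (8.5, -0.5) (footprint 16×12.5) is included at this height (perimeter 57.00 mm); Taking the first minus the rest: starting from the r=8.5 sphere, the 16×12.5 cube at (8.5, -0.5) misses the remaining region (no effect) — boundary = 38.83 mm; the cone at (-4, 7): at t=0.512 of its height the radius interpolates to r₁+(r₂−r₁)t = 9.732, giving a regular 8-gon of that circumradius (perimeter = 2·8·9.732·sin(180°/8) = 59.59 mm); Merging all regions: the regions partially overlap (shared area 62.92 mm²), so the edge portions inside another operand are dropped and the merged outline is re-measured after clipping — boundary = 67.80 mm. Overall, the cross-section is a single solid region. Total boundary length (outer) = 67.80 mm.

67.80 mm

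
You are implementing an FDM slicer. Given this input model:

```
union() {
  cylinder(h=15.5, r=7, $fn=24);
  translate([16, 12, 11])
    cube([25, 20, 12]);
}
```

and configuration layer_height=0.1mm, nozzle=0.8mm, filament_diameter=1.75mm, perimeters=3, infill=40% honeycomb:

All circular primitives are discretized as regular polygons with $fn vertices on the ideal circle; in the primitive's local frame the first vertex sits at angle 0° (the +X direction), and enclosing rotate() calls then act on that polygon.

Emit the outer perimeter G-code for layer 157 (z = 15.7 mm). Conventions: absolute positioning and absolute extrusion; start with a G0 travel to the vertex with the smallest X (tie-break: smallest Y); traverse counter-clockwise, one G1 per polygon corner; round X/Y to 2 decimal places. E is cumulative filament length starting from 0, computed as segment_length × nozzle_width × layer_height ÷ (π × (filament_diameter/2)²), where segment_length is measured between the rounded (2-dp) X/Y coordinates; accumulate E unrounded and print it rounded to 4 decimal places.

At z = 15.7 mm: the cylinder is absent (z outside [0, 15.5]); the 25×20 cube at (16, 12) contributes its full rectangle; Merging all regions: only the 25×20 cube at (16, 12) is present, so the union is just that shape — 1 connected region. The outline is a single polygon with 4 vertices. Extrusion per mm of travel: 0.8 × 0.1 / (π × 0.875²) = 0.033260. Accumulating E over each segment gives final E = 2.9934.

G0 X16.00 Y12.00 Z15.70
G1 X41.00 Y12.00 E0.8315
G1 X41.00 Y32.00 E1.4967
G1 X16.00 Y32.00 E2.3282
G1 X16.00 Y12.00 E2.9934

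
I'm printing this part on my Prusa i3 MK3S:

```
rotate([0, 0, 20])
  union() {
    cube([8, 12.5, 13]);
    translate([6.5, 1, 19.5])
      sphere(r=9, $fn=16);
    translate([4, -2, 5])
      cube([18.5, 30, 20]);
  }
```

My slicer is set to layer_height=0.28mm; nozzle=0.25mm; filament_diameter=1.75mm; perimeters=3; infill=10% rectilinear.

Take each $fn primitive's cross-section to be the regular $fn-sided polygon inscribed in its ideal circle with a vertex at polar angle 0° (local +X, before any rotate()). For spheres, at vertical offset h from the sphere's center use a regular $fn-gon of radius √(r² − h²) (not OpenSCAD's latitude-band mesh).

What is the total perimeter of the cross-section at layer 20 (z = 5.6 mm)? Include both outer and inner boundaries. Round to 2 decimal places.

105.00 mm

At z = 5.6 mm: the cube (footprint 8×12.5) is included at this height (perimeter 41.00 mm); the sphere at (6.5, 1) is absent (|z−center|=13.900 > r=9); the 18.5×30 cube at (4, -2) contributes its full rectangle (perimeter 97.00 mm); Combining (union): the regions partially overlap (shared area 50.00 mm²), so the edge portions inside another operand are dropped and the merged outline is re-measured after clipping — boundary = 105.00 mm; (rotated 20° about Z; rotation is an isometry so areas/perimeters/island counts are preserved). Overall, the cross-section is a single solid region. Total boundary length (outer) = 105.00 mm.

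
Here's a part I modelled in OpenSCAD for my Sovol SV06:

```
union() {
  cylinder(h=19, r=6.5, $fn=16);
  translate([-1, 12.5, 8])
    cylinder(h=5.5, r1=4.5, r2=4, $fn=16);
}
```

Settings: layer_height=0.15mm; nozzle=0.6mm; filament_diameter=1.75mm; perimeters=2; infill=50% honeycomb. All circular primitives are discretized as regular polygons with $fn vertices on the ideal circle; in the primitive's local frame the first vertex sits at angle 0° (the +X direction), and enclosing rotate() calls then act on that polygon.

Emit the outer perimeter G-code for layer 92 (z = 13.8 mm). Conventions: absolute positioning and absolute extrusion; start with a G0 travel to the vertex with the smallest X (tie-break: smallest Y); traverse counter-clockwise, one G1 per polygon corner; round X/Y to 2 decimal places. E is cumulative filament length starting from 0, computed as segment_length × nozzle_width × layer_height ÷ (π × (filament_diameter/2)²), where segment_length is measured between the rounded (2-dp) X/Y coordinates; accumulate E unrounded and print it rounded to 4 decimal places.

G0 X-6.50 Y0.00 Z13.80
G1 X-6.01 Y-2.49 E0.0950
G1 X-4.60 Y-4.60 E0.1899
G1 X-2.49 Y-6.01 E0.2849
G1 X0.00 Y-6.50 E0.3798
G1 X2.49 Y-6.01 E0.4748
G1 X4.60 Y-4.60 E0.5697
G1 X6.01 Y-2.49 E0.6647
G1 X6.50 Y0.00 E0.7597
G1 X6.01 Y2.49 E0.8546
G1 X4.60 Y4.60 E0.9496
G1 X2.49 Y6.01 E1.0445
G1 X0.00 Y6.50 E1.1395
G1 X-2.49 Y6.01 E1.2344
G1 X-4.60 Y4.60 E1.3294
G1 X-6.01 Y2.49 E1.4244
G1 X-6.50 Y0.00 E1.5193

At z = 13.8 mm: the r=6.5 cylinder contributes a regular 16-gon of circumradius 6.5; the cone at (-1, 12.5) is absent (z outside [8, 13.5]); Taking the union: only the r=6.5 cylinder is present, so the union is just that shape — 1 connected region. The outline is a single polygon with 16 vertices. Extrusion per mm of travel: 0.6 × 0.15 / (π × 0.875²) = 0.037418. Accumulating E over each segment gives final E = 1.5193.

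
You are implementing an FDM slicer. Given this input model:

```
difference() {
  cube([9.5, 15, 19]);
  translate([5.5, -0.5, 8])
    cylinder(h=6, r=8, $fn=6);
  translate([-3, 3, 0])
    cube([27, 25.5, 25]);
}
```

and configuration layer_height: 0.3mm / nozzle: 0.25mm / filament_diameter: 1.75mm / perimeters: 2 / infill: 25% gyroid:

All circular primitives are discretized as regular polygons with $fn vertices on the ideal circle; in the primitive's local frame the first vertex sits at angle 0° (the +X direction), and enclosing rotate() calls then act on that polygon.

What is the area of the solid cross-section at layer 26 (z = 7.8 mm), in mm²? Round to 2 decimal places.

At z = 7.8 mm: the cube (footprint 9.5×15) is included at this height (area 142.50 mm²); the cylinder at (5.5, -0.5) is absent (z outside [8, 14]); the 27×25.5 cube at (-3, 3) contributes its full rectangle (area 688.50 mm²); Subtracting the remaining from the first: starting from the 9.5×15 cube (142.50 mm²), the 27×25.5 cube at (-3, 3) partially overlaps it — only the 114.00 mm² overlap (of its 688.50 mm²) is removed, clipping the outline — area = 28.50 mm². Overall, the cross-section is a single solid region. Net area = 28.50 mm².

28.50 mm²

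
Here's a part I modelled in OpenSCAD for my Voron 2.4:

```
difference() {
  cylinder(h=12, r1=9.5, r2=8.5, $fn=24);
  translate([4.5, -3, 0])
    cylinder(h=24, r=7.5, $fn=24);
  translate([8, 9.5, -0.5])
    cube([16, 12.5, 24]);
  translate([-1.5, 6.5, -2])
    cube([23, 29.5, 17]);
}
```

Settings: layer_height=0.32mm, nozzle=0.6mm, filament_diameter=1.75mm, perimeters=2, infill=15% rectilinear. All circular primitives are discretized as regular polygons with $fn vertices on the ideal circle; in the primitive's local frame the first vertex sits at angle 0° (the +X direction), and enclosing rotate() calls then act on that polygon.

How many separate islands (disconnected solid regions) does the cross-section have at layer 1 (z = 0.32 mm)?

At z = 0.32 mm: the cone: at t=0.027 of its height the radius interpolates to r₁+(r₂−r₁)t = 9.473, giving a regular 24-gon of that circumradius; the r=7.5 cylinder at (4.5, -3) gives a regular 24-gon of circumradius 7.5 (constant along its height); the cube at (8, 9.5) (footprint 16×12.5) is included at this height; the cube at (-1.5, 6.5) (footprint 23×29.5) is included at this height; After the difference (first − rest): starting from the cone, the r=7.5 cylinder at (4.5, -3) partially overlaps it — only the 130.65 mm² overlap (of its 174.70 mm²) is removed, clipping the outline; the 16×12.5 cube at (8, 9.5) misses the remaining region (no effect); the 23×29.5 cube at (-1.5, 6.5) partially overlaps it — only the 18.06 mm² overlap (of its 678.50 mm²) is removed, clipping the outline — 1 connected region. Overall, the cross-section is a single solid region. Island count = 1.

1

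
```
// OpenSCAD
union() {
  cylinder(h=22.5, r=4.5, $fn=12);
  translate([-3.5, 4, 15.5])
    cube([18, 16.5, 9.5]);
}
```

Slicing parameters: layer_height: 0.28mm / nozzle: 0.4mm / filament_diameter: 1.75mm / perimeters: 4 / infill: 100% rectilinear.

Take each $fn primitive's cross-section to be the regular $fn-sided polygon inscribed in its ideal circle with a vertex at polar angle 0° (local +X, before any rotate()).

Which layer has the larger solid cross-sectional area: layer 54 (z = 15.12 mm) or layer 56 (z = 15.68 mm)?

Layer 54 (z = 15.12): the cylinder: section is a regular 12-gon, circumradius r=4.5 (area = (12/2)·4.500²·sin(360°/12) = 60.75 mm²); the cube at (-3.5, 4) is not intersected at this z (z outside [15.5, 25]); Merging all regions: only the r=4.5 cylinder is present, so the union is just that shape — area = 60.75 mm². So its area = 60.75 mm². Layer 56 (z = 15.68): the cylinder: section is a regular 12-gon, circumradius r=4.5 (area = (12/2)·4.500²·sin(360°/12) = 60.75 mm²); the 18×16.5 cube at (-3.5, 4) contributes its full rectangle (area 297.00 mm²); Merging all regions: the regions partially overlap — summed areas 357.75 mm² minus the doubly-counted overlap 0.93 mm² gives 356.82 mm² — area = 356.82 mm². So its area = 356.82 mm². Layer 56 is larger (356.82 vs 60.75 mm²).

layer 56 (z = 15.68 mm)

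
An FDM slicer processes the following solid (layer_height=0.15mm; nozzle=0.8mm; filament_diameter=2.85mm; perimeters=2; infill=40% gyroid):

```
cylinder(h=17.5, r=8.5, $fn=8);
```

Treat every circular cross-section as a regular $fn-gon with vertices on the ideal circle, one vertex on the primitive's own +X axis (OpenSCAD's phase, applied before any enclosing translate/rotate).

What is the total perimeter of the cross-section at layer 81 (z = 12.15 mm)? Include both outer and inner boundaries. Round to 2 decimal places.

At z = 12.15 mm: the cylinder: section is a regular 8-gon, circumradius r=8.5 (perimeter = 2·8·8.500·sin(180°/8) = 52.04 mm). Overall, the cross-section is a single solid region. Total boundary length (outer) = 52.04 mm.

52.04 mm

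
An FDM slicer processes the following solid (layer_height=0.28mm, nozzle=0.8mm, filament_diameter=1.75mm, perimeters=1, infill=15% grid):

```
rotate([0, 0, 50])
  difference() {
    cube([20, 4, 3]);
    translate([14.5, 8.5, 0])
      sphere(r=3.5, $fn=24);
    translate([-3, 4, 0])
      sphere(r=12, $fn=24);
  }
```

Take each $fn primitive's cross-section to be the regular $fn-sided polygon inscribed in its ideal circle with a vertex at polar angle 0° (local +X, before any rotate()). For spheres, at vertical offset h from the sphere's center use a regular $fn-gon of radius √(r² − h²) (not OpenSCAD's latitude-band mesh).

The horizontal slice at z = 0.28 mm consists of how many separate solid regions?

1

At z = 0.28 mm: the 20×4 cube contributes its full rectangle; the r=3.5 sphere at (14.5, 8.5) contributes a regular 24-gon of circumradius √(3.5²−0.28²) = 3.489; the r=12 sphere at (-3, 4) slices to a regular 24-gon of circumradius 11.997 (√(r²−h²) with h=0.28 from center); Taking the first minus the rest: starting from the 20×4 cube, the r=3.5 sphere at (14.5, 8.5) misses the remaining region (no effect); the r=12 sphere at (-3, 4) partially overlaps it — only the 34.82 mm² overlap (of its 447.00 mm²) is removed, clipping the outline — 1 connected region; (rotated 50° about Z; rotation is an isometry so areas/perimeters/island counts are preserved). The result has 1 disconnected region.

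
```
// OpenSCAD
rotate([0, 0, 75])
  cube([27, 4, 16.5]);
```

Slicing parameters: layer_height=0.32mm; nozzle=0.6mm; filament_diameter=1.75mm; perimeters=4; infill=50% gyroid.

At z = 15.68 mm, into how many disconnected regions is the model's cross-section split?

1

At z = 15.68 mm: the cube (footprint 27×4) is included at this height; (whole slice rotated 75° about Z — lengths, areas and connectivity unchanged). The result has 1 disconnected region.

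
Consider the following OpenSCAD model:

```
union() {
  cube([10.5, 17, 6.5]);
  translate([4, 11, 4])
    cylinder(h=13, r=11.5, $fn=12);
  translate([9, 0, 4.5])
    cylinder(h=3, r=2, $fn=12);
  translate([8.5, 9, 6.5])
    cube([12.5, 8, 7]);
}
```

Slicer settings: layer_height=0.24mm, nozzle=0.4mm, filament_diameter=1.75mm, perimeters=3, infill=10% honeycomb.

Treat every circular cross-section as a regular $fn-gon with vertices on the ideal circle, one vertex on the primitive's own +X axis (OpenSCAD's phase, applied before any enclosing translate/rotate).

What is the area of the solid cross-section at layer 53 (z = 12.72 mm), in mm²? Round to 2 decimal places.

446.13 mm²

At z = 12.72 mm: the cube does not reach this height (z outside [0, 6.5]); the cylinder at (4, 11): section is a regular 12-gon, circumradius r=11.5 (area = (12/2)·11.500²·sin(360°/12) = 396.75 mm²); the cylinder at (9, 0) is not intersected at this z (z outside [4.5, 7.5]); the cube at (8.5, 9) (footprint 12.5×8) is included at this height (area 100.00 mm²); Merging all regions: the regions partially overlap — summed areas 496.75 mm² minus the doubly-counted overlap 50.62 mm² gives 446.13 mm² — area = 446.13 mm². Overall, the cross-section is a single solid region. Net area = 446.13 mm².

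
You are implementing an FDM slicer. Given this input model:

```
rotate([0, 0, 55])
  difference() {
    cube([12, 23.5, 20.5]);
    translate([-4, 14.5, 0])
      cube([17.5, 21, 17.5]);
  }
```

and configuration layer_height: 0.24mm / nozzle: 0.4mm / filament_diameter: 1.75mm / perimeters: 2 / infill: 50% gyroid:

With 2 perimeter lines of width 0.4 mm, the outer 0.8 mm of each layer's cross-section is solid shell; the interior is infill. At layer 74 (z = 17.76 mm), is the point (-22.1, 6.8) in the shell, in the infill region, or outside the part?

At z = 17.76 mm: the cube (footprint 12×23.5) is included at this height; the cube at (-4, 14.5) is absent (z outside [0, 17.5]); Taking the first minus the rest: none of the subtracted shapes is present at this height, so the 12×23.5 cube is unchanged — 1 connected region; (whole slice rotated 55° about Z — lengths, areas and connectivity unchanged). Overall, the cross-section is a single solid region. Undo the 55° rotation: the query point maps to (-7.106, 22.004) in the un-rotated model frame. The nearest boundary edge runs (0.00, 23.50)→(0.00, 0.00); distance from the point to it = 7.11 mm. The point is not inside any of the regions above, so it lies outside the cross-section (7.11 mm from the nearest boundary).

outside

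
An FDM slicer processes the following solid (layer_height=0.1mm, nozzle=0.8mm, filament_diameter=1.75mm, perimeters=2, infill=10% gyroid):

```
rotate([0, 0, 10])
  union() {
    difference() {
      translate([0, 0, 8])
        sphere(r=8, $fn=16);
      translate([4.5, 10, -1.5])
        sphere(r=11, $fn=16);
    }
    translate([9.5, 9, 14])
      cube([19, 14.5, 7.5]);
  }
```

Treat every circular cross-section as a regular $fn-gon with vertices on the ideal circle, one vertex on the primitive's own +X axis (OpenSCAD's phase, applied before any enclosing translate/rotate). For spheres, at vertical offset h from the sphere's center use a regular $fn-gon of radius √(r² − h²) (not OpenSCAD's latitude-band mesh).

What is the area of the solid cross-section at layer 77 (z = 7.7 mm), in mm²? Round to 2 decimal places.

At z = 7.7 mm: the sphere: section is a regular 16-gon, circumradius = √(r²−h²) = √(8²−0.3²) = 7.994 (area = (16/2)·7.994²·sin(360°/16) = 195.66 mm²); the r=11 sphere at (4.5, 10) slices to a regular 16-gon of circumradius 6.030 (√(r²−h²) with h=9.2 from center) (area = (16/2)·6.030²·sin(360°/16) = 111.31 mm²); Taking the first minus the rest: starting from the r=8 sphere (195.66 mm²), the r=11 sphere at (4.5, 10) partially overlaps it — only the 16.39 mm² overlap (of its 111.31 mm²) is removed, clipping the outline — area = 179.27 mm²; the cube at (9.5, 9) is not intersected at this z (z outside [14, 21.5]); Taking the union: only that combined region is present, so the union is just that shape — area = 179.27 mm²; (whole slice rotated 10° about Z — lengths, areas and connectivity unchanged). Overall, the cross-section is a single solid region. Net area = 179.27 mm².

179.27 mm²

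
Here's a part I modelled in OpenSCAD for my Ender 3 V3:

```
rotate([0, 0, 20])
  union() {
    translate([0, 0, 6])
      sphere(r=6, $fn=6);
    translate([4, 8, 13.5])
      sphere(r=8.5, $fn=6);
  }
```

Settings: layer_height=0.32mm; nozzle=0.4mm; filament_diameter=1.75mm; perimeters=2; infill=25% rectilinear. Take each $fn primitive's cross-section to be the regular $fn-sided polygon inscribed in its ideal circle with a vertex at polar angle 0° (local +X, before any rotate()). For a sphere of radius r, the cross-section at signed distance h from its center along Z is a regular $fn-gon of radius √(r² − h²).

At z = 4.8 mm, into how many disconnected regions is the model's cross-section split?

1

At z = 4.8 mm: the sphere: section is a regular 6-gon, circumradius = √(r²−h²) = √(6²−1.2²) = 5.879; the sphere at (4, 8) is absent (|z−center|=8.700 > r=8.5); Taking the union: only the r=6 sphere is present, so the union is just that shape — 1 connected region; (whole slice rotated 20° about Z — lengths, areas and connectivity unchanged). The result has 1 disconnected region.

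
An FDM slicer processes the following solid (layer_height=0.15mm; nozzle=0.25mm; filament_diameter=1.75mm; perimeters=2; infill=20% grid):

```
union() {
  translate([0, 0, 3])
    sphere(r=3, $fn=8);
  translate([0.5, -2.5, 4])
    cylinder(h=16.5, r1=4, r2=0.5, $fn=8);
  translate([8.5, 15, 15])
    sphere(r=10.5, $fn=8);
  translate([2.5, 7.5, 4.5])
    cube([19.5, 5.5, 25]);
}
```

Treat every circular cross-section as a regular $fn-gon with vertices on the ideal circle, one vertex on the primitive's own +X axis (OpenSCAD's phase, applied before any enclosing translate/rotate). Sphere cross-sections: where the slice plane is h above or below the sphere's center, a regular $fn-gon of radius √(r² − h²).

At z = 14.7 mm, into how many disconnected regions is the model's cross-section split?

At z = 14.7 mm: the sphere is not intersected at this z (|z−center|=11.700 > r=3); the cone at (0.5, -2.5) (r1=4→r2=0.5) has section circumradius 1.730 here — a regular 8-gon; the r=10.5 sphere at (8.5, 15) contributes a regular 8-gon of circumradius √(10.5²−0.3²) = 10.496; the cube at (2.5, 7.5) is present — its section is the full 19.5×5.5 rectangle; Combining (union): the regions partially overlap (shared area 79.90 mm²), so overlapping operands fuse into one piece — 2 connected regions. The result has 2 disconnected regions.

2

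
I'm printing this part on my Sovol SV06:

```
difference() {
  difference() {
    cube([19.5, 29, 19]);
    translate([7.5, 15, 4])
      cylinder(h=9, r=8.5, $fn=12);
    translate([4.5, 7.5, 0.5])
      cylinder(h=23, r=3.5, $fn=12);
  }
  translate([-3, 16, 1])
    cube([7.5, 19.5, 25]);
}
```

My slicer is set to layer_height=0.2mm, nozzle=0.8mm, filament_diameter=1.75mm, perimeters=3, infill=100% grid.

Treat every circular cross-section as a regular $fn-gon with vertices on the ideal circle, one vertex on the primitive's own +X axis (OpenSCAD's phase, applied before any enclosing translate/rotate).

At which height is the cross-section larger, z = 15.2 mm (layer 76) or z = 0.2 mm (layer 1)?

Layer 76 (z = 15.2): the cube is present — its section is the full 19.5×29 rectangle (area 565.50 mm²); the cylinder at (7.5, 15) does not reach this height (z outside [4, 13]); the cylinder at (4.5, 7.5): section is a regular 12-gon, circumradius r=3.5 (area = (12/2)·3.500²·sin(360°/12) = 36.75 mm²); Taking the first minus the rest: starting from the 19.5×29 cube (565.50 mm²), the r=3.5 cylinder at (4.5, 7.5) lies wholly inside it (removes its full 36.75 mm² and its 21.74 mm outline becomes a hole wall) — area = 528.75 mm²; the cube at (-3, 16) (footprint 7.5×19.5) is included at this height (area 146.25 mm²); Subtracting the remaining from the first: starting from the result so far (528.75 mm²), the 7.5×19.5 cube at (-3, 16) partially overlaps it — only the 58.50 mm² overlap (of its 146.25 mm²) is removed, clipping the outline — area = 470.25 mm². So its area = 470.25 mm². Layer 1 (z = 0.2): the cube is present — its section is the full 19.5×29 rectangle (area 565.50 mm²); the cylinder at (7.5, 15) is not intersected at this z (z outside [4, 13]); the cylinder at (4.5, 7.5) is absent (z outside [0.5, 23.5]); Subtracting the remaining from the first: none of the subtracted shapes is present at this height, so the 19.5×29 cube is unchanged — area = 565.50 mm²; the cube at (-3, 16) is absent (z outside [1, 26]); After the difference (first − rest): none of the subtracted shapes is present at this height, so the result so far is unchanged — area = 565.50 mm². So its area = 565.50 mm². Layer 1 is larger (565.50 vs 470.25 mm²).

layer 1 (z = 0.2 mm)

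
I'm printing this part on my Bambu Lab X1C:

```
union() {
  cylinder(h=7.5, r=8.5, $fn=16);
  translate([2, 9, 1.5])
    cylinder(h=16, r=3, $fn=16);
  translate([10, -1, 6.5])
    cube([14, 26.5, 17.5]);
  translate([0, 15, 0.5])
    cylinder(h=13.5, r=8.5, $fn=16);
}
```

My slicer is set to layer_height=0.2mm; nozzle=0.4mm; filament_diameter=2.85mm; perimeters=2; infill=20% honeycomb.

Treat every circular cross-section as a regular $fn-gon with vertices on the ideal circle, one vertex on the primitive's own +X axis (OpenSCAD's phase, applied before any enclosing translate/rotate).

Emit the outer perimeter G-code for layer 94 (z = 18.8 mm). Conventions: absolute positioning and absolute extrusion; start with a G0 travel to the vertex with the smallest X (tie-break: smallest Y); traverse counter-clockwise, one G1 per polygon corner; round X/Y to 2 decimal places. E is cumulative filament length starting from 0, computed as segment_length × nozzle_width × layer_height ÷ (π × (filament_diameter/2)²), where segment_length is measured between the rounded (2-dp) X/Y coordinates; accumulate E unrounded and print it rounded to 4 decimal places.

G0 X10.00 Y-1.00 Z18.80
G1 X24.00 Y-1.00 E0.1756
G1 X24.00 Y25.50 E0.5079
G1 X10.00 Y25.50 E0.6835
G1 X10.00 Y-1.00 E1.0158

At z = 18.8 mm: the cylinder is not intersected at this z (z outside [0, 7.5]); the cylinder at (2, 9) is not intersected at this z (z outside [1.5, 17.5]); the cube at (10, -1) (footprint 14×26.5) is included at this height; the cylinder at (0, 15) is absent (z outside [0.5, 14]); Combining (union): only the 14×26.5 cube at (10, -1) is present, so the union is just that shape — 1 connected region. The outline is a single polygon with 4 vertices. Extrusion per mm of travel: 0.4 × 0.2 / (π × 1.425²) = 0.012540. Accumulating E over each segment gives final E = 1.0158.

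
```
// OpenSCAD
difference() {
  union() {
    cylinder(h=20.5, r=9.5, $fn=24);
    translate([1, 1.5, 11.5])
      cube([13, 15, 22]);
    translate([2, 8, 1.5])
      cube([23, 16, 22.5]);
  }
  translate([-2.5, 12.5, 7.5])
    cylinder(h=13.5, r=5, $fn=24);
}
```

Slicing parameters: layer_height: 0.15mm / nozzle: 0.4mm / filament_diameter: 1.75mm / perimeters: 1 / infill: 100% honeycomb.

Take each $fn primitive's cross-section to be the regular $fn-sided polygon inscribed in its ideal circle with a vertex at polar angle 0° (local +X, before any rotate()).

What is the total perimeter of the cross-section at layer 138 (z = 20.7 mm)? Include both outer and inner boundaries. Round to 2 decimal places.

At z = 20.7 mm: the cylinder is not intersected at this z (z outside [0, 20.5]); the cube at (1, 1.5) (footprint 13×15) is included at this height (perimeter 56.00 mm); the cube at (2, 8) is present — its section is the full 23×16 rectangle (perimeter 78.00 mm); Merging all regions: the regions partially overlap (shared area 102.00 mm²), so the edge portions inside another operand are dropped and the merged outline is re-measured after clipping — boundary = 93.00 mm; the cylinder at (-2.5, 12.5): section is a regular 24-gon, circumradius r=5 (perimeter = 2·24·5.000·sin(180°/24) = 31.33 mm); Subtracting the remaining from the first: starting from the result so far, the r=5 cylinder at (-2.5, 12.5) partially overlaps it — only the 7.16 mm² overlap (of its 77.65 mm²) is removed, clipping the outline — boundary = 93.80 mm. Overall, the cross-section is a single solid region. Total boundary length (outer) = 93.80 mm.

93.80 mm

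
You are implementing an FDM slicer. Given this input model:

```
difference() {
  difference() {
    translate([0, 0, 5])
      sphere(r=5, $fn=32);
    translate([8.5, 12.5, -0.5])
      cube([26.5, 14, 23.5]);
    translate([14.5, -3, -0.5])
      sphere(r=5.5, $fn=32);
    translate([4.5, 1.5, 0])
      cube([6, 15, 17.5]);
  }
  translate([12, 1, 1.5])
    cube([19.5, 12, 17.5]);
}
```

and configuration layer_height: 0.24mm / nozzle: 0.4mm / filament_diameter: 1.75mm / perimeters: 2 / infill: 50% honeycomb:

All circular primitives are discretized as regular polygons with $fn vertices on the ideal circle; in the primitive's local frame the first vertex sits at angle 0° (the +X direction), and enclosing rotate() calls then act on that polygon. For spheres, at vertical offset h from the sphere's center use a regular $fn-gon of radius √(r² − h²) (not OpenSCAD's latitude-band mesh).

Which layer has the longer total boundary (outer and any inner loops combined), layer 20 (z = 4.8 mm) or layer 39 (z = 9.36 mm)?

Layer 20 (z = 4.8): the sphere: section is a regular 32-gon, circumradius = √(r²−h²) = √(5²−0.2²) = 4.996 (perimeter = 2·32·4.996·sin(180°/32) = 31.34 mm); the 26.5×14 cube at (8.5, 12.5) contributes its full rectangle (perimeter 81.00 mm); the r=5.5 sphere at (14.5, -3) slices to a regular 32-gon of circumradius 1.470 (√(r²−h²) with h=5.3 from center) (perimeter = 2·32·1.470·sin(180°/32) = 9.22 mm); the cube at (4.5, 1.5) is present — its section is the full 6×15 rectangle (perimeter 42.00 mm); After the difference (first − rest): starting from the r=5 sphere, the 26.5×14 cube at (8.5, 12.5) misses the remaining region (no effect); the r=5.5 sphere at (14.5, -3) misses the remaining region (no effect); the 6×15 cube at (4.5, 1.5) partially overlaps it — only the 0.09 mm² overlap (of its 90.00 mm²) is removed, clipping the outline — boundary = 31.53 mm; the 19.5×12 cube at (12, 1) contributes its full rectangle (perimeter 63.00 mm); Taking the first minus the rest: starting from that combined region, the 19.5×12 cube at (12, 1) misses the remaining region (no effect) — boundary = 31.53 mm. So its perimeter = 31.53 mm. Layer 39 (z = 9.36): the r=5 sphere slices to a regular 32-gon of circumradius 2.448 (√(r²−h²) with h=4.36 from center) (perimeter = 2·32·2.448·sin(180°/32) = 15.35 mm); the 26.5×14 cube at (8.5, 12.5) contributes its full rectangle (perimeter 81.00 mm); the sphere at (14.5, -3) does not reach this height (|z−center|=9.860 > r=5.5); the cube at (4.5, 1.5) (footprint 6×15) is included at this height (perimeter 42.00 mm); After the difference (first − rest): starting from the r=5 sphere, the 26.5×14 cube at (8.5, 12.5) misses the remaining region (no effect); the 6×15 cube at (4.5, 1.5) misses the remaining region (no effect) — boundary = 15.35 mm; the cube at (12, 1) (footprint 19.5×12) is included at this height (perimeter 63.00 mm); After the difference (first − rest): starting from the result so far, the 19.5×12 cube at (12, 1) misses the remaining region (no effect) — boundary = 15.35 mm. So its perimeter = 15.35 mm. Layer 20 is larger (31.53 vs 15.35 mm).

layer 20 (z = 4.8 mm)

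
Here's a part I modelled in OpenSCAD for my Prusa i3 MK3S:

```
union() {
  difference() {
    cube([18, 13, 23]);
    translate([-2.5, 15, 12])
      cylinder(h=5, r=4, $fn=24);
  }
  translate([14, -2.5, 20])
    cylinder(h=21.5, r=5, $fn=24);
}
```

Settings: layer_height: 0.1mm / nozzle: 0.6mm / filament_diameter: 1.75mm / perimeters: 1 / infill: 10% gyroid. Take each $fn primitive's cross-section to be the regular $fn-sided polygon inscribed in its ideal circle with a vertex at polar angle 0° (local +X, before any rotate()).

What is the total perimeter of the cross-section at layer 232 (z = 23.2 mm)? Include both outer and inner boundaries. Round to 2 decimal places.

31.33 mm

At z = 23.2 mm: the cube is not intersected at this z (z outside [0, 23]); the cylinder at (-2.5, 15) is not intersected at this z (z outside [12, 17]); Subtracting the remaining from the first: the first operand is absent here, so nothing remains; the r=5 cylinder at (14, -2.5) gives a regular 24-gon of circumradius 5 (constant along its height) (perimeter = 2·24·5.000·sin(180°/24) = 31.33 mm); Combining (union): only the r=5 cylinder at (14, -2.5) is present, so the union is just that shape — boundary = 31.33 mm. Overall, the cross-section is a single solid region. Total boundary length (outer) = 31.33 mm.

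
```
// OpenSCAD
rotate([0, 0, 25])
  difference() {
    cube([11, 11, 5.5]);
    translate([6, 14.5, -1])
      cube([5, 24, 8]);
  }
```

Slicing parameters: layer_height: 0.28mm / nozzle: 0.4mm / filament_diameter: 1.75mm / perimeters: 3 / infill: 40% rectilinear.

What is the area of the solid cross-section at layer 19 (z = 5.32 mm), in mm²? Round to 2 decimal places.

At z = 5.32 mm: the cube (footprint 11×11) is included at this height (area 121.00 mm²); the cube at (6, 14.5) is present — its section is the full 5×24 rectangle (area 120.00 mm²); Taking the first minus the rest: starting from the 11×11 cube (121.00 mm²), the 5×24 cube at (6, 14.5) misses the remaining region (no effect) — area = 121.00 mm²; (rotated 25° about Z; rotation is an isometry so areas/perimeters/island counts are preserved). Overall, the cross-section is a single solid region. Net area = 121.00 mm².

121.00 mm²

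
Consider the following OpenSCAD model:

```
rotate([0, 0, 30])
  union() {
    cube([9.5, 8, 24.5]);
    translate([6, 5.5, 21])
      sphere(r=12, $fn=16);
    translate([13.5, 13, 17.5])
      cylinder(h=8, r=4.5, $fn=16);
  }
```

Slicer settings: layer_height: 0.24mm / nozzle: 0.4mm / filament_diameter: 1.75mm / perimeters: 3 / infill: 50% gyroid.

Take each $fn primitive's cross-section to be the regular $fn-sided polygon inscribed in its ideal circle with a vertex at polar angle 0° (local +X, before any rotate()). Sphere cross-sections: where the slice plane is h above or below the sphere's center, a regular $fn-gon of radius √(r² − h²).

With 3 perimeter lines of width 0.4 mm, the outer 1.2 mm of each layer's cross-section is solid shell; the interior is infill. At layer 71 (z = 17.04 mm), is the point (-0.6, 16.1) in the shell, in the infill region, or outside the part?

infill

At z = 17.04 mm: the cube is present — its section is the full 9.5×8 rectangle; the r=12 sphere at (6, 5.5) contributes a regular 16-gon of circumradius √(12²−3.96²) = 11.328; the cylinder at (13.5, 13) is absent (z outside [17.5, 25.5]); Combining (union): the 9.5×8 cube lies entirely inside the r=12 sphere at (6, 5.5), so the union is just the r=12 sphere at (6, 5.5) — 1 connected region; (rotated 30° about Z; rotation is an isometry so areas/perimeters/island counts are preserved). Overall, the cross-section is a single solid region. Undo the 30° rotation: the query point maps to (7.530, 14.243) in the un-rotated model frame. The nearest boundary edge runs (6.00, 16.83)→(10.33, 15.97); distance from the point to it = 2.24 mm. The point is inside the cross-section and 2.24 mm from the nearest boundary — more than the 1.2 mm shell width (3 × 0.4), so it's in the infill interior.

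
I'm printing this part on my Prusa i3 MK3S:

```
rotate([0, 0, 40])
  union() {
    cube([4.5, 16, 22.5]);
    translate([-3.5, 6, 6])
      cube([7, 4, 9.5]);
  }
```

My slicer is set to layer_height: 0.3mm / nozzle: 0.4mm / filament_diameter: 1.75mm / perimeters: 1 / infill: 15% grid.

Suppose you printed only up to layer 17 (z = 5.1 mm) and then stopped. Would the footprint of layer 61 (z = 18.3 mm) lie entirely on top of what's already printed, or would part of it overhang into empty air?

Compare the two slices. At z = 5.1: the 4.5×16 cube contributes its full rectangle (area 72.00 mm²); the cube at (-3.5, 6) is not intersected at this z (z outside [6, 15.5]); Taking the union: only the 4.5×16 cube is present, so the union is just that shape — area = 72.00 mm²; (rotated 40° about Z; rotation is an isometry so areas/perimeters/island counts are preserved). At z = 18.3: the cube (footprint 4.5×16) is included at this height (area 72.00 mm²); the cube at (-3.5, 6) does not reach this height (z outside [6, 15.5]); Combining (union): only the 4.5×16 cube is present, so the union is just that shape — area = 72.00 mm²; (rotated 40° about Z; rotation is an isometry so areas/perimeters/island counts are preserved). Checking containment: the cross-section at z = 18.3 is a subset of the cross-section at z = 5.1.

entirely on top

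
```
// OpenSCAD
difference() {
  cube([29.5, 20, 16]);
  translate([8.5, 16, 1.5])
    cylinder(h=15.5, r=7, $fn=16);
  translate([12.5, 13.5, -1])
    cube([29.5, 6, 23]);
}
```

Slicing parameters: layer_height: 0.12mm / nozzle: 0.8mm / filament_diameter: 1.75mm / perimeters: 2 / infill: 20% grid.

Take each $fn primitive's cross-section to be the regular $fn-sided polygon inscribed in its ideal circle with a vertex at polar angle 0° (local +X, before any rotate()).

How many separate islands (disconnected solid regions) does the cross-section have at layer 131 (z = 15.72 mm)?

2

At z = 15.72 mm: the cube is present — its section is the full 29.5×20 rectangle; the cylinder at (8.5, 16): section is a regular 16-gon, circumradius r=7; the cube at (12.5, 13.5) is present — its section is the full 29.5×6 rectangle; Taking the first minus the rest: starting from the 29.5×20 cube, the r=7 cylinder at (8.5, 16) partially overlaps it — only the 127.00 mm² overlap (of its 150.01 mm²) is removed, clipping the outline; the 29.5×6 cube at (12.5, 13.5) partially overlaps it — only the 86.00 mm² overlap (of its 177.00 mm²) is removed, clipping the outline — 2 connected regions. Overall, the cross-section has 2 separate islands. Island count = 2.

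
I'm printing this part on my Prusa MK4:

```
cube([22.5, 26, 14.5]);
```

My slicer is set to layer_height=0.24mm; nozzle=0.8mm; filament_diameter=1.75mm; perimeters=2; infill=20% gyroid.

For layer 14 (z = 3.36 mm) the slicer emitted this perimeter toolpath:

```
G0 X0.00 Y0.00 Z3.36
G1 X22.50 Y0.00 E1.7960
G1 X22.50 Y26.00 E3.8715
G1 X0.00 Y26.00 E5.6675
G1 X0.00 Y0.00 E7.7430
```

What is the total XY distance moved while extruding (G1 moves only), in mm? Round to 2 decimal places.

97.00 mm

Sum the Euclidean lengths of each G1 segment: total = 97.00 mm.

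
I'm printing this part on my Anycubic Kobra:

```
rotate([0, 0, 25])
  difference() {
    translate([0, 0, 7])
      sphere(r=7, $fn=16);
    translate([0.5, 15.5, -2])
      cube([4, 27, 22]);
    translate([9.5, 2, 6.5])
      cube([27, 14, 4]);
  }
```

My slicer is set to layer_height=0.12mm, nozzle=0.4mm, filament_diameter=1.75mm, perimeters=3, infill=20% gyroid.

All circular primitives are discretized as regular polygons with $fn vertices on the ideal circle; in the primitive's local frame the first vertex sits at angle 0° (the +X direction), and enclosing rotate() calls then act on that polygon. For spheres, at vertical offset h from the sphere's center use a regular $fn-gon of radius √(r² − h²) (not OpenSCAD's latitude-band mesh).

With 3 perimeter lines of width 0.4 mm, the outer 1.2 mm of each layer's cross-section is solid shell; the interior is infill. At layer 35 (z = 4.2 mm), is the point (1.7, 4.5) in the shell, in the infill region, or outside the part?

At z = 4.2 mm: the r=7 sphere slices to a regular 16-gon of circumradius 6.416 (√(r²−h²) with h=2.8 from center); the cube at (0.5, 15.5) is present — its section is the full 4×27 rectangle; the cube at (9.5, 2) is not intersected at this z (z outside [6.5, 10.5]); Subtracting the remaining from the first: starting from the r=7 sphere, the 4×27 cube at (0.5, 15.5) misses the remaining region (no effect) — 1 connected region; (whole slice rotated 25° about Z — lengths, areas and connectivity unchanged). Overall, the cross-section is a single solid region. Undo the 25° rotation: the query point maps to (3.443, 3.360) in the un-rotated model frame. The nearest boundary edge runs (4.54, 4.54)→(5.93, 2.46); distance from the point to it = 1.56 mm. The point is inside the cross-section and 1.56 mm from the nearest boundary — more than the 1.2 mm shell width (3 × 0.4), so it's in the infill interior.

infill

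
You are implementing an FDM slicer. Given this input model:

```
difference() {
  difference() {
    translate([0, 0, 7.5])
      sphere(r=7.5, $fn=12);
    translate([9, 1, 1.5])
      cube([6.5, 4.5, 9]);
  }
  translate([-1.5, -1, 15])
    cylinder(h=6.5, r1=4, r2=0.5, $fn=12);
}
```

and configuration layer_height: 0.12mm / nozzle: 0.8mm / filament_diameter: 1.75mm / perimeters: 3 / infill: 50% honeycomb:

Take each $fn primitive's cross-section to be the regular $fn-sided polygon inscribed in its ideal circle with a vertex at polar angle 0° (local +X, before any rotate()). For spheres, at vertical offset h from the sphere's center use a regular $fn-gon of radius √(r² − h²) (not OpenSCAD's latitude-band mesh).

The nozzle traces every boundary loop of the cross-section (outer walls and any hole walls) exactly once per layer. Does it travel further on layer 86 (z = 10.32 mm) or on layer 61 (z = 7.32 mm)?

layer 61 (z = 7.32 mm)

Layer 86 (z = 10.32): the r=7.5 sphere contributes a regular 12-gon of circumradius √(7.5²−2.82²) = 6.950 (perimeter = 2·12·6.950·sin(180°/12) = 43.17 mm); the cube at (9, 1) (footprint 6.5×4.5) is included at this height (perimeter 22.00 mm); Taking the first minus the rest: starting from the r=7.5 sphere, the 6.5×4.5 cube at (9, 1) misses the remaining region (no effect) — boundary = 43.17 mm; the cone at (-1.5, -1) is absent (z outside [15, 21.5]); Subtracting the remaining from the first: none of the subtracted shapes is present at this height, so the result so far is unchanged — boundary = 43.17 mm. So its perimeter = 43.17 mm. Layer 61 (z = 7.32): the sphere: section is a regular 12-gon, circumradius = √(r²−h²) = √(7.5²−0.18²) = 7.498 (perimeter = 2·12·7.498·sin(180°/12) = 46.57 mm); the cube at (9, 1) (footprint 6.5×4.5) is included at this height (perimeter 22.00 mm); Taking the first minus the rest: starting from the r=7.5 sphere, the 6.5×4.5 cube at (9, 1) misses the remaining region (no effect) — boundary = 46.57 mm; the cone at (-1.5, -1) is absent (z outside [15, 21.5]); After the difference (first − rest): none of the subtracted shapes is present at this height, so that combined region is unchanged — boundary = 46.57 mm. So its perimeter = 46.57 mm. Layer 61 is larger (46.57 vs 43.17 mm).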